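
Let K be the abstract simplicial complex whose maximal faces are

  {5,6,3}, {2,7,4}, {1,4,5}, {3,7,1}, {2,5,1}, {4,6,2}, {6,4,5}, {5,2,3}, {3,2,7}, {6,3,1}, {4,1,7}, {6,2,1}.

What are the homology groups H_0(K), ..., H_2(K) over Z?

H_0 ≅ Z,  H_1 ≅ Z/2Z,  H_2 = 0.

Order the vertices as 1 < 2 < 3 < 4 < 5 < 6 < 7. Listing each simplex with vertices in this order, K has dimension 2 with simplices:

  0-simplices (7): [1], [2], [3], [4], [5], [6], [7]
  1-simplices (18): [1,2], [1,3], [1,4], [1,5], [1,6], [1,7], [2,3], [2,4], [2,5], [2,6], [2,7], [3,5], [3,6], [3,7], [4,5], [4,6], [4,7], [5,6]
  2-simplices (12): [1,2,5], [1,2,6], [1,3,6], [1,3,7], [1,4,5], [1,4,7], [2,3,5], [2,3,7], [2,4,6], [2,4,7], [3,5,6], [4,5,6]

Hence C_0 ≅ Z^7, C_1 ≅ Z^18, C_2 ≅ Z^12.

∂_1: C_1 → C_0 maps an edge to its endpoints' difference, ∂[p,q] = q − p. For instance
  ∂[4,7] = [7] − [4].
The resulting 7×18 matrix has rank 6, and its Smith normal form has invariant factors (1,1,1,1,1,1).

∂_2: C_2 → C_1 maps a triangle to the signed sum of its edges. For instance
  ∂[1,2,5] = [2,5] − [1,5] + [1,2],
  ∂[1,2,6] = [2,6] − [1,6] + [1,2].
The resulting 18×12 matrix has rank 12, and its Smith normal form has invariant factors (1,1,1,1,1,1,1,1,1,1,1,2).

Now H_k = ker ∂_k / im ∂_{k+1}, so:

  H_0: rank C_0 − rank ∂_1 = 7 − 6 = 1, and the invariant factors of ∂_1 are all 1, so H_0 ≅ Z.
  H_1: rank ker ∂_1 − rank ∂_2 = (18 − 6) − 12 = 0, and ∂_2 has invariant factor 2 > 1, so H_1 ≅ Z/2Z.
  H_2: rank ker ∂_2 − rank ∂_3 = (12 − 12) − 0 = 0, and there is no ∂_3, so H_2 ≅ 0.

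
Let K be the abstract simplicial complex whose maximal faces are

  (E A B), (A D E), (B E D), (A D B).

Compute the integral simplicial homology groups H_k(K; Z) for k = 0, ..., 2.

Order the vertices as A < B < D < E. Listing each simplex with vertices in this order, K has dimension 2 with simplices:

  0-simplices (4): A, B, D, E
  1-simplices (6): AB, AD, AE, BD, BE, DE
  2-simplices (4): ABD, ABE, ADE, BDE

so the chain groups are C_0 ≅ Z^4, C_1 ≅ Z^6, C_2 ≅ Z^4.

∂_1: C_1 → C_0 sends each edge [p,q] (with p < q) to q − p. For instance
  ∂DE = E − D.
The resulting 4×6 matrix has rank 3, and its Smith normal form has invariant factors (1,1,1).

∂_2: C_2 → C_1 maps a triangle to the signed sum of its edges. For instance
  ∂ABD = BD − AD + AB,
  ∂ABE = BE − AE + AB.
The 6×4 boundary matrix has rank 3 and Smith normal form diag(1,1,1).

From H_k ≅ ker(∂_k) / im(∂_{k+1}) we obtain:

  H_0: rank C_0 − rank ∂_1 = 4 − 3 = 1, and the invariant factors of ∂_1 are all 1, so H_0 ≅ Z.
  H_1: rank ker ∂_1 − rank ∂_2 = (6 − 3) − 3 = 0, and the invariant factors of ∂_2 are all 1, so H_1 ≅ 0.
  H_2: rank ker ∂_2 − rank ∂_3 = (4 − 3) − 0 = 1, and there is no ∂_3, so H_2 ≅ Z.

(K is a triangulation of the 2-sphere S^2.)

H_0 = Z,  H_1 = 0,  H_2 = Z.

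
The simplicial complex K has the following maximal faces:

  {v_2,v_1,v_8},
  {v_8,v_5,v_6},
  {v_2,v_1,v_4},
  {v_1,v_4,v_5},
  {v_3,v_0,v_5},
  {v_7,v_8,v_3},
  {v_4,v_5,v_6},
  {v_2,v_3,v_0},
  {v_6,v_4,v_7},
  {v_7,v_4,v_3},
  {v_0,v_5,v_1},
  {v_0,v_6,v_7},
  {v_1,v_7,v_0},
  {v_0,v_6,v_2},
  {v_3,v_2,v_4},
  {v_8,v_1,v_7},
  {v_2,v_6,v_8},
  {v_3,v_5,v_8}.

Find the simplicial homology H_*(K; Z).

Fix the vertex order v_0 < v_1 < v_2 < v_3 < v_4 < v_5 < v_6 < v_7 < v_8 and write every simplex with vertices in increasing order. Then dim K = 2 and the simplices of K are:

  0-simplices (9): [v_0], [v_1], [v_2], [v_3], [v_4], [v_5], [v_6], [v_7], [v_8]
  1-simplices (27): (27 of them)
  2-simplices (18): (18 of them)

giving chain groups C_0 ≅ Z^9, C_1 ≅ Z^27, C_2 ≅ Z^18.

Boundary ∂_1: C_1 → C_0 is given by ∂[p,q] = [q] − [p]. For instance
  ∂[v_6,v_7] = [v_7] − [v_6].
The 9×27 boundary matrix has rank 8 and Smith normal form diag(1,1,1,1,1,1,1,1).

Boundary ∂_2: C_2 → C_1 maps a triangle to the signed sum of its edges. For instance
  ∂[v_1,v_4,v_5] = [v_4,v_5] − [v_1,v_5] + [v_1,v_4],
  ∂[v_3,v_5,v_8] = [v_5,v_8] − [v_3,v_8] + [v_3,v_5].
The 27×18 boundary matrix has rank 17 and Smith normal form diag(1,1,1,1,1,1,1,1,1,1,1,1,1,1,1,1,1).

Computing H_k = (kernel of ∂_k) / (image of ∂_{k+1}):

  H_0: rank C_0 − rank ∂_1 = 9 − 8 = 1, and the invariant factors of ∂_1 are all 1, so H_0 = Z.
  H_1: rank ker ∂_1 − rank ∂_2 = (27 − 8) − 17 = 2, and the invariant factors of ∂_2 are all 1, so H_1 = Z^2.
  H_2: rank ker ∂_2 − rank ∂_3 = (18 − 17) − 0 = 1, and there is no ∂_3, so H_2 = Z.

H_0 ≅ Z,  H_1 ≅ Z^2,  H_2 ≅ Z.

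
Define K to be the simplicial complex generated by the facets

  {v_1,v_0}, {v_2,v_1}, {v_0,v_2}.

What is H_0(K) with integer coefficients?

H_0 ≅ Z.

Take the total order v_0 < v_1 < v_2 on the vertex set. Then K (dimension 1) consists of the simplices:

  0-simplices (3): [v_0], [v_1], [v_2]
  1-simplices (3): [v_0,v_1], [v_0,v_2], [v_1,v_2]

giving chain groups C_0 ≅ Z^3, C_1 ≅ Z^3.

Boundary ∂_1: C_1 → C_0 is given by ∂[p,q] = [q] − [p]. For instance
  ∂[v_0,v_1] = [v_1] − [v_0].
As a 3×3 matrix over Z this has rank 2, with invariant factors (1,1).

Computing H_k = (kernel of ∂_k) / (image of ∂_{k+1}):

  H_0: rank C_0 − rank ∂_1 = 3 − 2 = 1, and the invariant factors of ∂_1 are all 1, so H_0 = Z.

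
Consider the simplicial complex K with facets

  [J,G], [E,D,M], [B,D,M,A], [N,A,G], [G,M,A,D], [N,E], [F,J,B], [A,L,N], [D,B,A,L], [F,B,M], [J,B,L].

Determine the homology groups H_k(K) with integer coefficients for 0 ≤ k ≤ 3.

We work with the vertex ordering A < B < D < E < F < G < J < L < M < N. The simplices of K, each written with vertices in increasing order, are:

  0-simplices (10): A, B, D, E, F, G, J, L, M, N
  1-simplices (24): AB, AD, AG, AL, AM, AN, BD, BF, BJ, BL, BM, DE, DG, DL, DM, EM, EN, FJ, FM, GJ, GM, GN, JL, LN
  2-simplices (16): ABD, ABL, ABM, ADG, ADL, ADM, AGM, AGN, ALN, BDL, BDM, BFJ, BFM, BJL, DEM, DGM
  3-simplices (3): ABDL, ABDM, ADGM

giving chain groups C_0 ≅ Z^10, C_1 ≅ Z^24, C_2 ≅ Z^16, C_3 ≅ Z^3.

∂_1: C_1 → C_0 maps an edge to its endpoints' difference, ∂[p,q] = q − p.
The 10×24 boundary matrix has rank 9 and Smith normal form diag(1,1,1,1,1,1,1,1,1).

The boundary map ∂_2: C_2 → C_1 acts by ∂[p,q,r] = [q,r] − [p,r] + [p,q]. For instance
  ∂ABL = BL − AL + AB,
  ∂ABD = BD − AD + AB.
As a 24×16 matrix over Z this has rank 13, with invariant factors (1,1,1,1,1,1,1,1,1,1,1,1,1).

Boundary ∂_3: C_3 → C_2 sends each 3-simplex σ to the alternating sum Σ_i (−1)^i (σ with its i-th vertex removed). For instance
  ∂ADGM = DGM − AGM + ADM − ADG,
  ∂ABDM = BDM − ADM + ABM − ABD.
The resulting 16×3 matrix has rank 3, and its Smith normal form has invariant factors (1,1,1).

From H_k ≅ ker(∂_k) / im(∂_{k+1}) we obtain:

  H_0: rank C_0 − rank ∂_1 = 10 − 9 = 1, and the invariant factors of ∂_1 are all 1, so H_0 = Z.
  H_1: rank ker ∂_1 − rank ∂_2 = (24 − 9) − 13 = 2, and the invariant factors of ∂_2 are all 1, so H_1 = Z^2.
  H_2: rank ker ∂_2 − rank ∂_3 = (16 − 13) − 3 = 0, and the invariant factors of ∂_3 are all 1, so H_2 = 0.
  H_3: rank ker ∂_3 − rank ∂_4 = (3 − 3) − 0 = 0, and there is no ∂_4, so H_3 = 0.

H_0 = Z,  H_1 = Z^2,  H_2 = 0,  H_3 = 0.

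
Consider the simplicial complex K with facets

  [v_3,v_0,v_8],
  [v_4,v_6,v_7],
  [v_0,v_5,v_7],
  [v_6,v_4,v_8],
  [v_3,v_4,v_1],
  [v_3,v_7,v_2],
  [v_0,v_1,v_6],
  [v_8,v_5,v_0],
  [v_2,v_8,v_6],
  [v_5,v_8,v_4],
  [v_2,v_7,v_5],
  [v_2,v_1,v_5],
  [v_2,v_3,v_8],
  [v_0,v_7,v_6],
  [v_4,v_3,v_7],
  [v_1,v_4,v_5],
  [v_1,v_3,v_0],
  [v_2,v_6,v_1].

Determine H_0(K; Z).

Fix the vertex order v_0 < v_1 < v_2 < v_3 < v_4 < v_5 < v_6 < v_7 < v_8 and write every simplex with vertices in increasing order. Then dim K = 2 and the simplices of K are:

  0-simplices (9): [v_0], [v_1], [v_2], [v_3], [v_4], [v_5], [v_6], [v_7], [v_8]
  1-simplices (27): (27 of them)
  2-simplices (18): (18 of them)

Hence C_0 ≅ Z^9, C_1 ≅ Z^27, C_2 ≅ Z^18.

Boundary ∂_1: C_1 → C_0 sends each edge [p,q] (with p < q) to q − p.
This gives a 9×27 integer matrix of rank 8; reducing to Smith normal form yields diagonal entries (1,1,1,1,1,1,1,1).

∂_2: C_2 → C_1 sends each 2-simplex [p,q,r] to [q,r] − [p,r] + [p,q]. For instance
  ∂[v_0,v_1,v_3] = [v_1,v_3] − [v_0,v_3] + [v_0,v_1],
  ∂[v_0,v_3,v_8] = [v_3,v_8] − [v_0,v_8] + [v_0,v_3].
The 27×18 boundary matrix has rank 17 and Smith normal form diag(1,1,1,1,1,1,1,1,1,1,1,1,1,1,1,1,1).

Now H_k = ker ∂_k / im ∂_{k+1}, so:

  H_0: rank C_0 − rank ∂_1 = 9 − 8 = 1, and the invariant factors of ∂_1 are all 1, so H_0 = Z.

H_0 = Z.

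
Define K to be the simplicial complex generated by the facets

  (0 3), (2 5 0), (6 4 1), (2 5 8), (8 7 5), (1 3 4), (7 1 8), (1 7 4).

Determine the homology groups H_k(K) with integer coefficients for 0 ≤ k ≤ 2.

H_0 = Z,  H_1 = Z,  H_2 = 0.

We work with the vertex ordering 0 < 1 < 2 < 3 < 4 < 5 < 6 < 7 < 8. The simplices of K, each written with vertices in increasing order, are:

  0-simplices (9): [0], [1], [2], [3], [4], [5], [6], [7], [8]
  1-simplices (16): [0,2], [0,3], [0,5], [1,3], [1,4], [1,6], [1,7], [1,8], [2,5], [2,8], [3,4], [4,6], [4,7], [5,7], [5,8], [7,8]
  2-simplices (7): [0,2,5], [1,3,4], [1,4,6], [1,4,7], [1,7,8], [2,5,8], [5,7,8]

giving chain groups C_0 ≅ Z^9, C_1 ≅ Z^16, C_2 ≅ Z^7.

∂_1: C_1 → C_0 sends each edge [p,q] (with p < q) to q − p.
As a 9×16 matrix over Z this has rank 8, with invariant factors (1,1,1,1,1,1,1,1).

Boundary ∂_2: C_2 → C_1 maps a triangle to the signed sum of its edges. For instance
  ∂[1,4,6] = [4,6] − [1,6] + [1,4],
  ∂[5,7,8] = [7,8] − [5,8] + [5,7].
This gives a 16×7 integer matrix of rank 7; reducing to Smith normal form yields diagonal entries (1,1,1,1,1,1,1).

Now H_k = ker ∂_k / im ∂_{k+1}, so:

  H_0: rank C_0 − rank ∂_1 = 9 − 8 = 1, and the invariant factors of ∂_1 are all 1, so H_0 = Z.
  H_1: rank ker ∂_1 − rank ∂_2 = (16 − 8) − 7 = 1, and the invariant factors of ∂_2 are all 1, so H_1 = Z.
  H_2: rank ker ∂_2 − rank ∂_3 = (7 − 7) − 0 = 0, and there is no ∂_3, so H_2 = 0.

As a check, the Euler characteristic is 9 − 16 + 7 = 0, which agrees with 1 − 1 + 0 = 0.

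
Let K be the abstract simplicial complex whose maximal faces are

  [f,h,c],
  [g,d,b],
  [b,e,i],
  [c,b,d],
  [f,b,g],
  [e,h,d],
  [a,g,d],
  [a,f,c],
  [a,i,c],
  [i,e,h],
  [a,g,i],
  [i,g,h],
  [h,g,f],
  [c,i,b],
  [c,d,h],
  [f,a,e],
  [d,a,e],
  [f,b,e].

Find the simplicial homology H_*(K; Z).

Order the vertices as a < b < c < d < e < f < g < h < i. Listing each simplex with vertices in this order, K has dimension 2 with simplices:

  0-simplices (9): a, b, c, d, e, f, g, h, i
  1-simplices (27): ac, ad, ae, af, ag, ai, bc, bd, be, bf, bg, bi, cd, cf, ch, ci, de, dg, dh, ef, eh, ei, fg, fh, gh, gi, hi
  2-simplices (18): acf, aci, ade, adg, aef, agi, bcd, bci, bdg, bef, bei, bfg, cdh, cfh, deh, ehi, fgh, ghi

so the chain groups are C_0 ≅ Z^9, C_1 ≅ Z^27, C_2 ≅ Z^18.

Boundary ∂_1: C_1 → C_0 maps an edge to its endpoints' difference, ∂[p,q] = q − p. For instance
  ∂ch = h − c.
The resulting 9×27 matrix has rank 8, and its Smith normal form has invariant factors (1,1,1,1,1,1,1,1).

∂_2: C_2 → C_1 maps a triangle to the signed sum of its edges. For instance
  ∂aef = ef − af + ae,
  ∂bci = ci − bi + bc.
The 27×18 boundary matrix has rank 17 and Smith normal form diag(1,1,1,1,1,1,1,1,1,1,1,1,1,1,1,1,1).

Computing H_k = (kernel of ∂_k) / (image of ∂_{k+1}):

  H_0: rank C_0 − rank ∂_1 = 9 − 8 = 1, and the invariant factors of ∂_1 are all 1, so H_0 = Z.
  H_1: rank ker ∂_1 − rank ∂_2 = (27 − 8) − 17 = 2, and the invariant factors of ∂_2 are all 1, so H_1 = Z^2.
  H_2: rank ker ∂_2 − rank ∂_3 = (18 − 17) − 0 = 1, and there is no ∂_3, so H_2 = Z.

As a check, the Euler characteristic is 9 − 27 + 18 = 0, which agrees with 1 − 2 + 1 = 0.
(K is a triangulation of the torus T^2.)

H_0 = Z,  H_1 = Z^2,  H_2 = Z.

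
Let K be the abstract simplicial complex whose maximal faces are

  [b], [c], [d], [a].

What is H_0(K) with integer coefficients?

K has 4 vertices.
rank ∂_0 = 0, rank ∂_1 = 0 ⇒ b_0 = 4 − 0 − 0 = 4. So H_0 ≅ Z^4.

H_0 = Z^4.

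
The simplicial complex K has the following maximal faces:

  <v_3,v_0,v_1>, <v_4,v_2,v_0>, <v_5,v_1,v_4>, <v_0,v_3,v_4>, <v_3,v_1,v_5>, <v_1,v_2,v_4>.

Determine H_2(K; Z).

Take the total order v_0 < v_1 < v_2 < v_3 < v_4 < v_5 on the vertex set. Then K (dimension 2) consists of the simplices:

  0-simplices (6): [v_0], [v_1], [v_2], [v_3], [v_4], [v_5]
  1-simplices (12): [v_0,v_1], [v_0,v_2], [v_0,v_3], [v_0,v_4], [v_1,v_2], [v_1,v_3], [v_1,v_4], [v_1,v_5], [v_2,v_4], [v_3,v_4], [v_3,v_5], [v_4,v_5]
  2-simplices (6): [v_0,v_1,v_3], [v_0,v_2,v_4], [v_0,v_3,v_4], [v_1,v_2,v_4], [v_1,v_3,v_5], [v_1,v_4,v_5]

Hence C_0 ≅ Z^6, C_1 ≅ Z^12, C_2 ≅ Z^6.

Boundary ∂_1: C_1 → C_0 sends each edge [p,q] (with p < q) to q − p. For instance
  ∂[v_0,v_3] = [v_3] − [v_0].
As a 6×12 matrix over Z this has rank 5, with invariant factors (1,1,1,1,1).

Boundary ∂_2: C_2 → C_1 acts by ∂[p,q,r] = [q,r] − [p,r] + [p,q]. For instance
  ∂[v_0,v_3,v_4] = [v_3,v_4] − [v_0,v_4] + [v_0,v_3],
  ∂[v_1,v_2,v_4] = [v_2,v_4] − [v_1,v_4] + [v_1,v_2].
The resulting 12×6 matrix has rank 6, and its Smith normal form has invariant factors (1,1,1,1,1,1).

Now H_k = ker ∂_k / im ∂_{k+1}, so:

  H_2: rank ker ∂_2 − rank ∂_3 = (6 − 6) − 0 = 0, and there is no ∂_3, so H_2 ≅ 0.

H_2 ≅ 0.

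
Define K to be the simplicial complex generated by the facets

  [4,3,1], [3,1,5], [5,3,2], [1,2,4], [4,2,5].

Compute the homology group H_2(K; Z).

H_2 = 0.

We work with the vertex ordering 1 < 2 < 3 < 4 < 5. The simplices of K, each written with vertices in increasing order, are:

  0-simplices (5): [1], [2], [3], [4], [5]
  1-simplices (10): [1,2], [1,3], [1,4], [1,5], [2,3], [2,4], [2,5], [3,4], [3,5], [4,5]
  2-simplices (5): [1,2,4], [1,3,4], [1,3,5], [2,3,5], [2,4,5]

Hence C_0 ≅ Z^5, C_1 ≅ Z^10, C_2 ≅ Z^5.

The boundary map ∂_1: C_1 → C_0 is given by ∂[p,q] = [q] − [p]. For instance
  ∂[1,2] = [2] − [1].
The resulting 5×10 matrix has rank 4, and its Smith normal form has invariant factors (1,1,1,1).

The boundary map ∂_2: C_2 → C_1 acts by ∂[p,q,r] = [q,r] − [p,r] + [p,q]. For instance
  ∂[2,3,5] = [3,5] − [2,5] + [2,3],
  ∂[1,3,4] = [3,4] − [1,4] + [1,3].
The 10×5 boundary matrix has rank 5 and Smith normal form diag(1,1,1,1,1).

Now H_k = ker ∂_k / im ∂_{k+1}, so:

  H_2: rank ker ∂_2 − rank ∂_3 = (5 − 5) − 0 = 0, and there is no ∂_3, so H_2 ≅ 0.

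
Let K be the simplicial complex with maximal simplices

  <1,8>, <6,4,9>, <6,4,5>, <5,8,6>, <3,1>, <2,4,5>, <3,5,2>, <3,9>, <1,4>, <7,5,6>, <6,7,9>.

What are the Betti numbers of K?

b_0 = 1, b_1 = 3, b_2 = 0.

Order the vertices as 1 < 2 < 3 < 4 < 5 < 6 < 7 < 8 < 9. Listing each simplex with vertices in this order, K has dimension 2 with simplices:

  0-simplices (9): [1], [2], [3], [4], [5], [6], [7], [8], [9]
  1-simplices (18): [1,3], [1,4], [1,8], [2,3], [2,4], [2,5], [3,5], [3,9], [4,5], [4,6], [4,9], [5,6], [5,7], [5,8], [6,7], [6,8], [6,9], [7,9]
  2-simplices (7): [2,3,5], [2,4,5], [4,5,6], [4,6,9], [5,6,7], [5,6,8], [6,7,9]

Hence C_0 ≅ Z^9, C_1 ≅ Z^18, C_2 ≅ Z^7.

Boundary ∂_1: C_1 → C_0 is given by ∂[p,q] = [q] − [p].
The 9×18 boundary matrix has rank 8 and Smith normal form diag(1,1,1,1,1,1,1,1).

Boundary ∂_2: C_2 → C_1 maps a triangle to the signed sum of its edges. For instance
  ∂[2,4,5] = [4,5] − [2,5] + [2,4],
  ∂[2,3,5] = [3,5] − [2,5] + [2,3].
The resulting 18×7 matrix has rank 7, and its Smith normal form has invariant factors (1,1,1,1,1,1,1).

From H_k ≅ ker(∂_k) / im(∂_{k+1}) we obtain:

  H_0: rank C_0 − rank ∂_1 = 9 − 8 = 1, and the invariant factors of ∂_1 are all 1, so H_0 = Z.
  H_1: rank ker ∂_1 − rank ∂_2 = (18 − 8) − 7 = 3, and the invariant factors of ∂_2 are all 1, so H_1 = Z^3.
  H_2: rank ker ∂_2 − rank ∂_3 = (7 − 7) − 0 = 0, and there is no ∂_3, so H_2 = 0.

Hence the Betti numbers are b_0 = 1, b_1 = 3, b_2 = 0.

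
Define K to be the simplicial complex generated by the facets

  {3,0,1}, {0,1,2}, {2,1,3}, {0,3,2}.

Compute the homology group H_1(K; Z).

H_1 ≅ 0.

Fix the vertex order 0 < 1 < 2 < 3 and write every simplex with vertices in increasing order. Then dim K = 2 and the simplices of K are:

  0-simplices (4): [0], [1], [2], [3]
  1-simplices (6): [0,1], [0,2], [0,3], [1,2], [1,3], [2,3]
  2-simplices (4): [0,1,2], [0,1,3], [0,2,3], [1,2,3]

giving chain groups C_0 ≅ Z^4, C_1 ≅ Z^6, C_2 ≅ Z^4.

Boundary ∂_1: C_1 → C_0 is given by ∂[p,q] = [q] − [p]. For instance
  ∂[0,1] = [1] − [0].
The 4×6 boundary matrix has rank 3 and Smith normal form diag(1,1,1).

∂_2: C_2 → C_1 maps a triangle to the signed sum of its edges. For instance
  ∂[0,2,3] = [2,3] − [0,3] + [0,2],
  ∂[1,2,3] = [2,3] − [1,3] + [1,2].
As a 6×4 matrix over Z this has rank 3, with invariant factors (1,1,1).

Computing H_k = (kernel of ∂_k) / (image of ∂_{k+1}):

  H_1: rank ker ∂_1 − rank ∂_2 = (6 − 3) − 3 = 0, and the invariant factors of ∂_2 are all 1, so H_1 = 0.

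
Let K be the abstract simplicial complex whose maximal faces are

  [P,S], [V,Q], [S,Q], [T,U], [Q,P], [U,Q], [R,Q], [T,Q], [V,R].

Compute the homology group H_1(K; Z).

Order the vertices as P < Q < R < S < T < U < V. Listing each simplex with vertices in this order, K has dimension 1 with simplices:

  0-simplices (7): P, Q, R, S, T, U, V
  1-simplices (9): PQ, PS, QR, QS, QT, QU, QV, RV, TU

Hence C_0 ≅ Z^7, C_1 ≅ Z^9.

∂_1: C_1 → C_0 is given by ∂[p,q] = [q] − [p].
As a 7×9 matrix over Z this has rank 6, with invariant factors (1,1,1,1,1,1).

Computing H_k = (kernel of ∂_k) / (image of ∂_{k+1}):

  H_1: rank ker ∂_1 − rank ∂_2 = (9 − 6) − 0 = 3, and there is no ∂_2, so H_1 = Z^3.

H_1 = Z^3.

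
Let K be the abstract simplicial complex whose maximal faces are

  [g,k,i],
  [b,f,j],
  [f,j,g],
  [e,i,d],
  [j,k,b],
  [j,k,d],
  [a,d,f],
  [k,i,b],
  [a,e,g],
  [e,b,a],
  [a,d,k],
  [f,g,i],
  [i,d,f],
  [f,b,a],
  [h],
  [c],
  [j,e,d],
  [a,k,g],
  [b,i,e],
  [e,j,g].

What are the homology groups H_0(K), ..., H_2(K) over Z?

Fix the vertex order a < b < c < d < e < f < g < h < i < j < k and write every simplex with vertices in increasing order. Then dim K = 2 and the simplices of K are:

  0-simplices (11): a, b, c, d, e, f, g, h, i, j, k
  1-simplices (27): ab, ad, ae, af, ag, ak, be, bf, bi, bj, bk, de, df, di, dj, dk, eg, ei, ej, fg, fi, fj, gi, gj, gk, ik, jk
  2-simplices (18): abe, abf, adf, adk, aeg, agk, bei, bfj, bik, bjk, dei, dej, dfi, djk, egj, fgi, fgj, gik

Hence C_0 ≅ Z^11, C_1 ≅ Z^27, C_2 ≅ Z^18.

∂_1: C_1 → C_0 is given by ∂[p,q] = [q] − [p]. For instance
  ∂ak = k − a.
As a 11×27 matrix over Z this has rank 8, with invariant factors (1,1,1,1,1,1,1,1).

∂_2: C_2 → C_1 acts by ∂[p,q,r] = [q,r] − [p,r] + [p,q]. For instance
  ∂abf = bf − af + ab,
  ∂adf = df − af + ad.
This gives a 27×18 integer matrix of rank 17; reducing to Smith normal form yields diagonal entries (1,1,1,1,1,1,1,1,1,1,1,1,1,1,1,1,1).

Computing H_k = (kernel of ∂_k) / (image of ∂_{k+1}):

  H_0: rank C_0 − rank ∂_1 = 11 − 8 = 3, and the invariant factors of ∂_1 are all 1, so H_0 ≅ Z^3.
  H_1: rank ker ∂_1 − rank ∂_2 = (27 − 8) − 17 = 2, and the invariant factors of ∂_2 are all 1, so H_1 ≅ Z^2.
  H_2: rank ker ∂_2 − rank ∂_3 = (18 − 17) − 0 = 1, and there is no ∂_3, so H_2 ≅ Z.

(K is a triangulation of the disjoint union of a set of 2 points and the torus T^2.)

H_0 ≅ Z^3,  H_1 ≅ Z^2,  H_2 ≅ Z.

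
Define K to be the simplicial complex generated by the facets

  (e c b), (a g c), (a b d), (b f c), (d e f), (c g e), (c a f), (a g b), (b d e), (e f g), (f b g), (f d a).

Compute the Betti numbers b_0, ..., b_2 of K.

b_0 = 1, b_1 = 0, b_2 = 0.

Take the total order a < b < c < d < e < f < g on the vertex set. Then K (dimension 2) consists of the simplices:

  0-simplices (7): a, b, c, d, e, f, g
  1-simplices (18): ab, ac, ad, af, ag, bc, bd, be, bf, bg, ce, cf, cg, de, df, ef, eg, fg
  2-simplices (12): abd, abg, acf, acg, adf, bce, bcf, bde, bfg, ceg, def, efg

giving chain groups C_0 ≅ Z^7, C_1 ≅ Z^18, C_2 ≅ Z^12.

∂_1: C_1 → C_0 sends each edge [p,q] (with p < q) to q − p.
As a 7×18 matrix over Z this has rank 6, with invariant factors (1,1,1,1,1,1).

The boundary map ∂_2: C_2 → C_1 acts by ∂[p,q,r] = [q,r] − [p,r] + [p,q]. For instance
  ∂bde = de − be + bd,
  ∂bcf = cf − bf + bc.
The 18×12 boundary matrix has rank 12 and Smith normal form diag(1,1,1,1,1,1,1,1,1,1,1,2).

From H_k ≅ ker(∂_k) / im(∂_{k+1}) we obtain:

  H_0: rank C_0 − rank ∂_1 = 7 − 6 = 1, and the invariant factors of ∂_1 are all 1, so H_0 = Z.
  H_1: rank ker ∂_1 − rank ∂_2 = (18 − 6) − 12 = 0, and ∂_2 has invariant factor 2 > 1, so H_1 = Z/2.
  H_2: rank ker ∂_2 − rank ∂_3 = (12 − 12) − 0 = 0, and there is no ∂_3, so H_2 = 0.

As a check, the Euler characteristic is 7 − 18 + 12 = 1, which agrees with 1 − 0 + 0 = 1.
(K is a triangulation of the real projective plane RP^2.)

Hence the Betti numbers are b_0 = 1, b_1 = 0, b_2 = 0.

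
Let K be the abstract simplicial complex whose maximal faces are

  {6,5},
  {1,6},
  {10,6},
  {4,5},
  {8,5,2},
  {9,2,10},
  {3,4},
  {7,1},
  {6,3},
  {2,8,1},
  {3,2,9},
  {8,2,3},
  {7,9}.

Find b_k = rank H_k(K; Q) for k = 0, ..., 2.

b_0 = 1, b_1 = 5, b_2 = 0.

K has 10 vertices, 19 edges, 5 triangles.
rank ∂_0 = 0, rank ∂_1 = 9 ⇒ b_0 = 10 − 0 − 9 = 1; all invariant factors of ∂_1 are 1 so no torsion. So H_0 = Z.
rank ∂_1 = 9, rank ∂_2 = 5 ⇒ b_1 = 19 − 9 − 5 = 5; all invariant factors of ∂_2 are 1 so no torsion. So H_1 = Z^5.
rank ∂_2 = 5, rank ∂_3 = 0 ⇒ b_2 = 5 − 5 − 0 = 0. So H_2 = 0.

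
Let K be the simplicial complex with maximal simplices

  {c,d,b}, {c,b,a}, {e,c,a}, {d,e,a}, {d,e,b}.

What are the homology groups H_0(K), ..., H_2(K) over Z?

H_0 ≅ Z,  H_1 ≅ Z,  H_2 = 0.

K has 5 vertices, 10 edges, 5 triangles.
rank ∂_0 = 0, rank ∂_1 = 4 ⇒ b_0 = 5 − 0 − 4 = 1; all invariant factors of ∂_1 are 1 so no torsion. So H_0 ≅ Z.
rank ∂_1 = 4, rank ∂_2 = 5 ⇒ b_1 = 10 − 4 − 5 = 1; all invariant factors of ∂_2 are 1 so no torsion. So H_1 ≅ Z.
rank ∂_2 = 5, rank ∂_3 = 0 ⇒ b_2 = 5 − 5 − 0 = 0. So H_2 ≅ 0.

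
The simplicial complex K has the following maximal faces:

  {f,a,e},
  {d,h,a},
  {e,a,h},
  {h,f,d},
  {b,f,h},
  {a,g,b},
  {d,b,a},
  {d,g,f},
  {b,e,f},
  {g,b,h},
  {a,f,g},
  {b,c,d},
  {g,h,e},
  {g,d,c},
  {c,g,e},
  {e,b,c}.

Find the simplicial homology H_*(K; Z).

H_0 = Z,  H_1 = Z^2,  H_2 = Z.

Fix the vertex order a < b < c < d < e < f < g < h and write every simplex with vertices in increasing order. Then dim K = 2 and the simplices of K are:

  0-simplices (8): a, b, c, d, e, f, g, h
  1-simplices (24): ab, ad, ae, af, ag, ah, bc, bd, be, bf, bg, bh, cd, ce, cg, df, dg, dh, ef, eg, eh, fg, fh, gh
  2-simplices (16): abd, abg, adh, aef, aeh, afg, bcd, bce, bef, bfh, bgh, cdg, ceg, dfg, dfh, egh

giving chain groups C_0 ≅ Z^8, C_1 ≅ Z^24, C_2 ≅ Z^16.

∂_1: C_1 → C_0 maps an edge to its endpoints' difference, ∂[p,q] = q − p. For instance
  ∂ag = g − a.
The resulting 8×24 matrix has rank 7, and its Smith normal form has invariant factors (1,1,1,1,1,1,1).

Boundary ∂_2: C_2 → C_1 acts by ∂[p,q,r] = [q,r] − [p,r] + [p,q]. For instance
  ∂adh = dh − ah + ad,
  ∂abg = bg − ag + ab.
As a 24×16 matrix over Z this has rank 15, with invariant factors (1,1,1,1,1,1,1,1,1,1,1,1,1,1,1).

Reading off H_k = ker ∂_k / im ∂_{k+1}:

  H_0: rank C_0 − rank ∂_1 = 8 − 7 = 1, and the invariant factors of ∂_1 are all 1, so H_0 = Z.
  H_1: rank ker ∂_1 − rank ∂_2 = (24 − 7) − 15 = 2, and the invariant factors of ∂_2 are all 1, so H_1 = Z^2.
  H_2: rank ker ∂_2 − rank ∂_3 = (16 − 15) − 0 = 1, and there is no ∂_3, so H_2 = Z.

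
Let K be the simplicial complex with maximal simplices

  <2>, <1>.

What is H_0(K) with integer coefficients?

H_0 ≅ Z^2.

We work with the vertex ordering 1 < 2. The simplices of K, each written with vertices in increasing order, are:

  0-simplices (2): [1], [2]

so the chain groups are C_0 ≅ Z^2.

Computing H_k = (kernel of ∂_k) / (image of ∂_{k+1}):

  H_0: rank C_0 − rank ∂_1 = 2 − 0 = 2, and there is no ∂_1, so H_0 ≅ Z^2.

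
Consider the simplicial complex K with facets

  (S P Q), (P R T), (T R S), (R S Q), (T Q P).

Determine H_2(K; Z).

We work with the vertex ordering P < Q < R < S < T. The simplices of K, each written with vertices in increasing order, are:

  0-simplices (5): P, Q, R, S, T
  1-simplices (10): PQ, PR, PS, PT, QR, QS, QT, RS, RT, ST
  2-simplices (5): PQS, PQT, PRT, QRS, RST

Hence C_0 ≅ Z^5, C_1 ≅ Z^10, C_2 ≅ Z^5.

Boundary ∂_1: C_1 → C_0 maps an edge to its endpoints' difference, ∂[p,q] = q − p.
This gives a 5×10 integer matrix of rank 4; reducing to Smith normal form yields diagonal entries (1,1,1,1).

Boundary ∂_2: C_2 → C_1 acts by ∂[p,q,r] = [q,r] − [p,r] + [p,q]. For instance
  ∂QRS = RS − QS + QR,
  ∂RST = ST − RT + RS.
As a 10×5 matrix over Z this has rank 5, with invariant factors (1,1,1,1,1).

Now H_k = ker ∂_k / im ∂_{k+1}, so:

  H_2: rank ker ∂_2 − rank ∂_3 = (5 − 5) − 0 = 0, and there is no ∂_3, so H_2 = 0.

(K is a triangulation of the Möbius band.)

H_2 ≅ 0.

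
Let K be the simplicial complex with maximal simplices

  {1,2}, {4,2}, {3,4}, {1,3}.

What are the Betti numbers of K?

b_0 = 1, b_1 = 1.

Take the total order 1 < 2 < 3 < 4 on the vertex set. Then K (dimension 1) consists of the simplices:

  0-simplices (4): [1], [2], [3], [4]
  1-simplices (4): [1,2], [1,3], [2,4], [3,4]

giving chain groups C_0 ≅ Z^4, C_1 ≅ Z^4.

∂_1: C_1 → C_0 is given by ∂[p,q] = [q] − [p]. For instance
  ∂[1,2] = [2] − [1].
This gives a 4×4 integer matrix of rank 3; reducing to Smith normal form yields diagonal entries (1,1,1).

From H_k ≅ ker(∂_k) / im(∂_{k+1}) we obtain:

  H_0: rank C_0 − rank ∂_1 = 4 − 3 = 1, and the invariant factors of ∂_1 are all 1, so H_0 = Z.
  H_1: rank ker ∂_1 − rank ∂_2 = (4 − 3) − 0 = 1, and there is no ∂_2, so H_1 = Z.

Hence the Betti numbers are b_0 = 1, b_1 = 1.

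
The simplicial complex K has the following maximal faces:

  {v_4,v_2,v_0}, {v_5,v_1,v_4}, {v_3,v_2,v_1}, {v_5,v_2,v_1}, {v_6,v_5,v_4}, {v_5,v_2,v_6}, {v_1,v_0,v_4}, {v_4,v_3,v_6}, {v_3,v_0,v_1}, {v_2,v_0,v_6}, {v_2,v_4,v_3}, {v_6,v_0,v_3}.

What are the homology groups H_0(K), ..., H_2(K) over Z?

K has 7 vertices, 18 edges, 12 triangles.
rank ∂_0 = 0, rank ∂_1 = 6 ⇒ b_0 = 7 − 0 − 6 = 1; all invariant factors of ∂_1 are 1 so no torsion. So H_0 = Z.
rank ∂_1 = 6, rank ∂_2 = 12 ⇒ b_1 = 18 − 6 − 12 = 0; ∂_2 has invariant factor(s) [2] giving torsion. So H_1 = Z/2.
rank ∂_2 = 12, rank ∂_3 = 0 ⇒ b_2 = 12 − 12 − 0 = 0. So H_2 = 0.

H_0 = Z,  H_1 = Z/2,  H_2 = 0.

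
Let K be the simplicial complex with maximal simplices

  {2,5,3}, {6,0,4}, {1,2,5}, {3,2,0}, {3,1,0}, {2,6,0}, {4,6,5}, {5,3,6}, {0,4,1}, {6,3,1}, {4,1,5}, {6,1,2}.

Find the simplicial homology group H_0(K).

Take the total order 0 < 1 < 2 < 3 < 4 < 5 < 6 on the vertex set. Then K (dimension 2) consists of the simplices:

  0-simplices (7): [0], [1], [2], [3], [4], [5], [6]
  1-simplices (18): [0,1], [0,2], [0,3], [0,4], [0,6], [1,2], [1,3], [1,4], [1,5], [1,6], [2,3], [2,5], [2,6], [3,5], [3,6], [4,5], [4,6], [5,6]
  2-simplices (12): [0,1,3], [0,1,4], [0,2,3], [0,2,6], [0,4,6], [1,2,5], [1,2,6], [1,3,6], [1,4,5], [2,3,5], [3,5,6], [4,5,6]

giving chain groups C_0 ≅ Z^7, C_1 ≅ Z^18, C_2 ≅ Z^12.

The boundary map ∂_1: C_1 → C_0 is given by ∂[p,q] = [q] − [p].
The resulting 7×18 matrix has rank 6, and its Smith normal form has invariant factors (1,1,1,1,1,1).

Boundary ∂_2: C_2 → C_1 maps a triangle to the signed sum of its edges. For instance
  ∂[1,2,5] = [2,5] − [1,5] + [1,2],
  ∂[0,2,6] = [2,6] − [0,6] + [0,2].
This gives a 18×12 integer matrix of rank 12; reducing to Smith normal form yields diagonal entries (1,1,1,1,1,1,1,1,1,1,1,2).

Computing H_k = (kernel of ∂_k) / (image of ∂_{k+1}):

  H_0: rank C_0 − rank ∂_1 = 7 − 6 = 1, and the invariant factors of ∂_1 are all 1, so H_0 ≅ Z.

H_0 ≅ Z.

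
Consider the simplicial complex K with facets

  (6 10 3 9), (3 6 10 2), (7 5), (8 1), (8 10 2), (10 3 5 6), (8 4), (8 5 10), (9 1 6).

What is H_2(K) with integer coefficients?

H_2 = 0.

Take the total order 1 < 2 < 3 < 4 < 5 < 6 < 7 < 8 < 9 < 10 on the vertex set. Then K (dimension 3) consists of the simplices:

  0-simplices (10): [1], [2], [3], [4], [5], [6], [7], [8], [9], [10]
  1-simplices (20): [1,6], [1,8], [1,9], [2,3], [2,6], [2,8], [2,10], [3,5], [3,6], [3,9], [3,10], [4,8], [5,6], [5,7], [5,8], [5,10], [6,9], [6,10], [8,10], [9,10]
  2-simplices (13): [1,6,9], [2,3,6], [2,3,10], [2,6,10], [2,8,10], [3,5,6], [3,5,10], [3,6,9], [3,6,10], [3,9,10], [5,6,10], [5,8,10], [6,9,10]
  3-simplices (3): [2,3,6,10], [3,5,6,10], [3,6,9,10]

Hence C_0 ≅ Z^10, C_1 ≅ Z^20, C_2 ≅ Z^13, C_3 ≅ Z^3.

Boundary ∂_1: C_1 → C_0 maps an edge to its endpoints' difference, ∂[p,q] = q − p.
As a 10×20 matrix over Z this has rank 9, with invariant factors (1,1,1,1,1,1,1,1,1).

Boundary ∂_2: C_2 → C_1 sends each 2-simplex [p,q,r] to [q,r] − [p,r] + [p,q]. For instance
  ∂[2,6,10] = [6,10] − [2,10] + [2,6],
  ∂[2,8,10] = [8,10] − [2,10] + [2,8].
This gives a 20×13 integer matrix of rank 10; reducing to Smith normal form yields diagonal entries (1,1,1,1,1,1,1,1,1,1).

The boundary map ∂_3: C_3 → C_2 sends each 3-simplex σ to the alternating sum Σ_i (−1)^i (σ with its i-th vertex removed). For instance
  ∂[3,6,9,10] = [6,9,10] − [3,9,10] + [3,6,10] − [3,6,9],
  ∂[2,3,6,10] = [3,6,10] − [2,6,10] + [2,3,10] − [2,3,6].
The resulting 13×3 matrix has rank 3, and its Smith normal form has invariant factors (1,1,1).

Now H_k = ker ∂_k / im ∂_{k+1}, so:

  H_2: rank ker ∂_2 − rank ∂_3 = (13 − 10) − 3 = 0, and the invariant factors of ∂_3 are all 1, so H_2 = 0.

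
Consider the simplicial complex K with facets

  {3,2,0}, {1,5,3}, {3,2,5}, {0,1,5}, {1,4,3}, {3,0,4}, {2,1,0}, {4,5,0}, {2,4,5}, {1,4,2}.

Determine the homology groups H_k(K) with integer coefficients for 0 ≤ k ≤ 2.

H_0 ≅ Z,  H_1 ≅ Z/2,  H_2 = 0.

Take the total order 0 < 1 < 2 < 3 < 4 < 5 on the vertex set. Then K (dimension 2) consists of the simplices:

  0-simplices (6): [0], [1], [2], [3], [4], [5]
  1-simplices (15): [0,1], [0,2], [0,3], [0,4], [0,5], [1,2], [1,3], [1,4], [1,5], [2,3], [2,4], [2,5], [3,4], [3,5], [4,5]
  2-simplices (10): [0,1,2], [0,1,5], [0,2,3], [0,3,4], [0,4,5], [1,2,4], [1,3,4], [1,3,5], [2,3,5], [2,4,5]

giving chain groups C_0 ≅ Z^6, C_1 ≅ Z^15, C_2 ≅ Z^10.

Boundary ∂_1: C_1 → C_0 is given by ∂[p,q] = [q] − [p]. For instance
  ∂[0,2] = [2] − [0].
The 6×15 boundary matrix has rank 5 and Smith normal form diag(1,1,1,1,1).

The boundary map ∂_2: C_2 → C_1 maps a triangle to the signed sum of its edges. For instance
  ∂[0,1,2] = [1,2] − [0,2] + [0,1],
  ∂[2,3,5] = [3,5] − [2,5] + [2,3].
As a 15×10 matrix over Z this has rank 10, with invariant factors (1,1,1,1,1,1,1,1,1,2).

Computing H_k = (kernel of ∂_k) / (image of ∂_{k+1}):

  H_0: rank C_0 − rank ∂_1 = 6 − 5 = 1, and the invariant factors of ∂_1 are all 1, so H_0 = Z.
  H_1: rank ker ∂_1 − rank ∂_2 = (15 − 5) − 10 = 0, and ∂_2 has invariant factor 2 > 1, so H_1 = Z/2.
  H_2: rank ker ∂_2 − rank ∂_3 = (10 − 10) − 0 = 0, and there is no ∂_3, so H_2 = 0.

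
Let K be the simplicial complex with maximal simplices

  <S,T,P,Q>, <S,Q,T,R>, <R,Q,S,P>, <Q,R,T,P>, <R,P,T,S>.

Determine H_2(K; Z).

H_2 ≅ 0.

Order the vertices as P < Q < R < S < T. Listing each simplex with vertices in this order, K has dimension 3 with simplices:

  0-simplices (5): P, Q, R, S, T
  1-simplices (10): PQ, PR, PS, PT, QR, QS, QT, RS, RT, ST
  2-simplices (10): PQR, PQS, PQT, PRS, PRT, PST, QRS, QRT, QST, RST
  3-simplices (5): PQRS, PQRT, PQST, PRST, QRST

giving chain groups C_0 ≅ Z^5, C_1 ≅ Z^10, C_2 ≅ Z^10, C_3 ≅ Z^5.

∂_1: C_1 → C_0 is given by ∂[p,q] = [q] − [p]. For instance
  ∂QT = T − Q.
As a 5×10 matrix over Z this has rank 4, with invariant factors (1,1,1,1).

The boundary map ∂_2: C_2 → C_1 sends each 2-simplex [p,q,r] to [q,r] − [p,r] + [p,q]. For instance
  ∂PQR = QR − PR + PQ,
  ∂PST = ST − PT + PS.
The 10×10 boundary matrix has rank 6 and Smith normal form diag(1,1,1,1,1,1).

∂_3: C_3 → C_2 sends each 3-simplex σ to the alternating sum Σ_i (−1)^i (σ with its i-th vertex removed). For instance
  ∂PQRT = QRT − PRT + PQT − PQR,
  ∂PRST = RST − PST + PRT − PRS.
The 10×5 boundary matrix has rank 4 and Smith normal form diag(1,1,1,1).

From H_k ≅ ker(∂_k) / im(∂_{k+1}) we obtain:

  H_2: rank ker ∂_2 − rank ∂_3 = (10 − 6) − 4 = 0, and the invariant factors of ∂_3 are all 1, so H_2 ≅ 0.

(K is a triangulation of the 3-sphere S^3.)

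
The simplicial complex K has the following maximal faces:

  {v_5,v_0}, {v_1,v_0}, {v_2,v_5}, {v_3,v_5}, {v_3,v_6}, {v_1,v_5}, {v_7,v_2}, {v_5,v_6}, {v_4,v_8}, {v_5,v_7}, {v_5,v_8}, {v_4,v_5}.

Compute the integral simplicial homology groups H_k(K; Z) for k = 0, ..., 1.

K has 9 vertices, 12 edges.
rank ∂_0 = 0, rank ∂_1 = 8 ⇒ b_0 = 9 − 0 − 8 = 1; all invariant factors of ∂_1 are 1 so no torsion. So H_0 = Z.
rank ∂_1 = 8, rank ∂_2 = 0 ⇒ b_1 = 12 − 8 − 0 = 4. So H_1 = Z^4.

H_0 = Z,  H_1 = Z^4.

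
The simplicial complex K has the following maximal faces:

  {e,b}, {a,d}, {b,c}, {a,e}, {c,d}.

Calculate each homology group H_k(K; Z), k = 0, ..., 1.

K has 5 vertices, 5 edges.
rank ∂_0 = 0, rank ∂_1 = 4 ⇒ b_0 = 5 − 0 − 4 = 1; all invariant factors of ∂_1 are 1 so no torsion. So H_0 = Z.
rank ∂_1 = 4, rank ∂_2 = 0 ⇒ b_1 = 5 − 4 − 0 = 1. So H_1 = Z.

H_0 ≅ Z,  H_1 ≅ Z.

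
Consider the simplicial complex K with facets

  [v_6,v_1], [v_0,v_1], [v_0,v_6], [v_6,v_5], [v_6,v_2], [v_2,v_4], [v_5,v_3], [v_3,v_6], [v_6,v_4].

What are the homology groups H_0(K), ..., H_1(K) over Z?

Take the total order v_0 < v_1 < v_2 < v_3 < v_4 < v_5 < v_6 on the vertex set. Then K (dimension 1) consists of the simplices:

  0-simplices (7): [v_0], [v_1], [v_2], [v_3], [v_4], [v_5], [v_6]
  1-simplices (9): [v_0,v_1], [v_0,v_6], [v_1,v_6], [v_2,v_4], [v_2,v_6], [v_3,v_5], [v_3,v_6], [v_4,v_6], [v_5,v_6]

giving chain groups C_0 ≅ Z^7, C_1 ≅ Z^9.

∂_1: C_1 → C_0 maps an edge to its endpoints' difference, ∂[p,q] = q − p. For instance
  ∂[v_3,v_6] = [v_6] − [v_3].
The resulting 7×9 matrix has rank 6, and its Smith normal form has invariant factors (1,1,1,1,1,1).

Now H_k = ker ∂_k / im ∂_{k+1}, so:

  H_0: rank C_0 − rank ∂_1 = 7 − 6 = 1, and the invariant factors of ∂_1 are all 1, so H_0 ≅ Z.
  H_1: rank ker ∂_1 − rank ∂_2 = (9 − 6) − 0 = 3, and there is no ∂_2, so H_1 ≅ Z^3.

H_0 = Z,  H_1 = Z^3.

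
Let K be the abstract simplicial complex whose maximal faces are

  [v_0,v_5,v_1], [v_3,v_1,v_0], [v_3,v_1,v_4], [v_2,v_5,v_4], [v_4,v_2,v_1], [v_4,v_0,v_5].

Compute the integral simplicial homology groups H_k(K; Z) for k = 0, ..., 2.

H_0 ≅ Z,  H_1 ≅ Z,  H_2 = 0.

Fix the vertex order v_0 < v_1 < v_2 < v_3 < v_4 < v_5 and write every simplex with vertices in increasing order. Then dim K = 2 and the simplices of K are:

  0-simplices (6): [v_0], [v_1], [v_2], [v_3], [v_4], [v_5]
  1-simplices (12): [v_0,v_1], [v_0,v_3], [v_0,v_4], [v_0,v_5], [v_1,v_2], [v_1,v_3], [v_1,v_4], [v_1,v_5], [v_2,v_4], [v_2,v_5], [v_3,v_4], [v_4,v_5]
  2-simplices (6): [v_0,v_1,v_3], [v_0,v_1,v_5], [v_0,v_4,v_5], [v_1,v_2,v_4], [v_1,v_3,v_4], [v_2,v_4,v_5]

Hence C_0 ≅ Z^6, C_1 ≅ Z^12, C_2 ≅ Z^6.

∂_1: C_1 → C_0 is given by ∂[p,q] = [q] − [p].
The 6×12 boundary matrix has rank 5 and Smith normal form diag(1,1,1,1,1).

The boundary map ∂_2: C_2 → C_1 maps a triangle to the signed sum of its edges. For instance
  ∂[v_0,v_4,v_5] = [v_4,v_5] − [v_0,v_5] + [v_0,v_4],
  ∂[v_0,v_1,v_5] = [v_1,v_5] − [v_0,v_5] + [v_0,v_1].
The resulting 12×6 matrix has rank 6, and its Smith normal form has invariant factors (1,1,1,1,1,1).

Computing H_k = (kernel of ∂_k) / (image of ∂_{k+1}):

  H_0: rank C_0 − rank ∂_1 = 6 − 5 = 1, and the invariant factors of ∂_1 are all 1, so H_0 ≅ Z.
  H_1: rank ker ∂_1 − rank ∂_2 = (12 − 5) − 6 = 1, and the invariant factors of ∂_2 are all 1, so H_1 ≅ Z.
  H_2: rank ker ∂_2 − rank ∂_3 = (6 − 6) − 0 = 0, and there is no ∂_3, so H_2 ≅ 0.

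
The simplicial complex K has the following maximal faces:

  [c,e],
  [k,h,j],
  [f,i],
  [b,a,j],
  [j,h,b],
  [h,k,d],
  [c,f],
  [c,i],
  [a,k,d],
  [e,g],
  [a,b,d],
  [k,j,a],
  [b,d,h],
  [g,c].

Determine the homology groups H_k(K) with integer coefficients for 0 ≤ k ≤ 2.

Fix the vertex order a < b < c < d < e < f < g < h < i < j < k and write every simplex with vertices in increasing order. Then dim K = 2 and the simplices of K are:

  0-simplices (11): a, b, c, d, e, f, g, h, i, j, k
  1-simplices (18): ab, ad, aj, ak, bd, bh, bj, ce, cf, cg, ci, dh, dk, eg, fi, hj, hk, jk
  2-simplices (8): abd, abj, adk, ajk, bdh, bhj, dhk, hjk

giving chain groups C_0 ≅ Z^11, C_1 ≅ Z^18, C_2 ≅ Z^8.

The boundary map ∂_1: C_1 → C_0 maps an edge to its endpoints' difference, ∂[p,q] = q − p. For instance
  ∂eg = g − e.
This gives a 11×18 integer matrix of rank 9; reducing to Smith normal form yields diagonal entries (1,1,1,1,1,1,1,1,1).

The boundary map ∂_2: C_2 → C_1 sends each 2-simplex [p,q,r] to [q,r] − [p,r] + [p,q]. For instance
  ∂adk = dk − ak + ad,
  ∂hjk = jk − hk + hj.
This gives a 18×8 integer matrix of rank 7; reducing to Smith normal form yields diagonal entries (1,1,1,1,1,1,1).

Now H_k = ker ∂_k / im ∂_{k+1}, so:

  H_0: rank C_0 − rank ∂_1 = 11 − 9 = 2, and the invariant factors of ∂_1 are all 1, so H_0 ≅ Z^2.
  H_1: rank ker ∂_1 − rank ∂_2 = (18 − 9) − 7 = 2, and the invariant factors of ∂_2 are all 1, so H_1 ≅ Z^2.
  H_2: rank ker ∂_2 − rank ∂_3 = (8 − 7) − 0 = 1, and there is no ∂_3, so H_2 ≅ Z.

As a check, the Euler characteristic is 11 − 18 + 8 = 1, which agrees with 2 − 2 + 1 = 1.

H_0 ≅ Z^2,  H_1 ≅ Z^2,  H_2 ≅ Z.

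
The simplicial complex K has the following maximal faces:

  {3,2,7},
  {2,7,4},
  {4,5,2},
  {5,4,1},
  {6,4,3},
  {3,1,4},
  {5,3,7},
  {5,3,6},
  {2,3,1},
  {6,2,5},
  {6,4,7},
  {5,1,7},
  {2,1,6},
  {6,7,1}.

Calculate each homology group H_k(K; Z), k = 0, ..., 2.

Take the total order 1 < 2 < 3 < 4 < 5 < 6 < 7 on the vertex set. Then K (dimension 2) consists of the simplices:

  0-simplices (7): [1], [2], [3], [4], [5], [6], [7]
  1-simplices (21): [1,2], [1,3], [1,4], [1,5], [1,6], [1,7], [2,3], [2,4], [2,5], [2,6], [2,7], [3,4], [3,5], [3,6], [3,7], [4,5], [4,6], [4,7], [5,6], [5,7], [6,7]
  2-simplices (14): [1,2,3], [1,2,6], [1,3,4], [1,4,5], [1,5,7], [1,6,7], [2,3,7], [2,4,5], [2,4,7], [2,5,6], [3,4,6], [3,5,6], [3,5,7], [4,6,7]

so the chain groups are C_0 ≅ Z^7, C_1 ≅ Z^21, C_2 ≅ Z^14.

∂_1: C_1 → C_0 maps an edge to its endpoints' difference, ∂[p,q] = q − p. For instance
  ∂[5,7] = [7] − [5].
As a 7×21 matrix over Z this has rank 6, with invariant factors (1,1,1,1,1,1).

The boundary map ∂_2: C_2 → C_1 sends each 2-simplex [p,q,r] to [q,r] − [p,r] + [p,q]. For instance
  ∂[2,4,5] = [4,5] − [2,5] + [2,4],
  ∂[3,4,6] = [4,6] − [3,6] + [3,4].
The 21×14 boundary matrix has rank 13 and Smith normal form diag(1,1,1,1,1,1,1,1,1,1,1,1,1).

Now H_k = ker ∂_k / im ∂_{k+1}, so:

  H_0: rank C_0 − rank ∂_1 = 7 − 6 = 1, and the invariant factors of ∂_1 are all 1, so H_0 ≅ Z.
  H_1: rank ker ∂_1 − rank ∂_2 = (21 − 6) − 13 = 2, and the invariant factors of ∂_2 are all 1, so H_1 ≅ Z^2.
  H_2: rank ker ∂_2 − rank ∂_3 = (14 − 13) − 0 = 1, and there is no ∂_3, so H_2 ≅ Z.

H_0 = Z,  H_1 = Z^2,  H_2 = Z.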